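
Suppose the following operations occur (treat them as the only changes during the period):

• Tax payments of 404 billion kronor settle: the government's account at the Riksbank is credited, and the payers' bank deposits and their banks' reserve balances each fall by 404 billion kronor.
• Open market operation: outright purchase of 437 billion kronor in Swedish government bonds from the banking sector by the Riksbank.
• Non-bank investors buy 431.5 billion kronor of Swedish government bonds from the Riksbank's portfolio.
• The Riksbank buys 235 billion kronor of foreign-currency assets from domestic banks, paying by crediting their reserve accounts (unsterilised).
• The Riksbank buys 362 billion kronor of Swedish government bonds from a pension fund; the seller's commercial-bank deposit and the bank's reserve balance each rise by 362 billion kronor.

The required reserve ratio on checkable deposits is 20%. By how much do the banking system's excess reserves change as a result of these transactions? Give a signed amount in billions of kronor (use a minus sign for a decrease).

Government account inflow 404 billion kronor: reserves −404B, deposits −404B.
OMO purchase (from banks) 437 billion kronor: reserves +437B, deposits 0.
Asset sale (to non-banks) 431.5 billion kronor: reserves −431.5B, deposits −431.5B.
FX purchase 235 billion kronor: reserves +235B, deposits 0.
Asset purchase (from non-banks) 362 billion kronor: reserves +362B, deposits +362B.
Totals: Δreserves = +198.5B, Δdeposits = −473.5B.
Δrequired reserves = 20% × −473.5B = −94.7B.
Δexcess reserves = Δreserves − Δrequired = +198.5B − (−94.7B) = +293.2 billion.

+293.2 billion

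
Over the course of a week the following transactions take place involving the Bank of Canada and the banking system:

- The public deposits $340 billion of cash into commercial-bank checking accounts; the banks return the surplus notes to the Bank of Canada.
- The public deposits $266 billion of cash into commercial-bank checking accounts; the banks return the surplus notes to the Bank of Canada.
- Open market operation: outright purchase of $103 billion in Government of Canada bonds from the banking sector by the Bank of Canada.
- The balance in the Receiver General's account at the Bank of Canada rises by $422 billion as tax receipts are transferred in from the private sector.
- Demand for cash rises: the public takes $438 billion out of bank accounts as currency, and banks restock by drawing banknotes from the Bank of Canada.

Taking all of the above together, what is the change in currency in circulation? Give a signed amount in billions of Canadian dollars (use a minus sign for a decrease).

Bank of Canada balance sheet:
  Assets:      Securities +$103B
  Liabilities: Bank reserves −$151B, Currency in circulation −$168B, Government deposits +$422B
Commercial banking system:
  Assets:      Reserves at CB −$151B, Securities −$103B
  Liabilities: Checkable deposits −$254B
So the change in currency in circulation is -$168 billion.

-$168 billion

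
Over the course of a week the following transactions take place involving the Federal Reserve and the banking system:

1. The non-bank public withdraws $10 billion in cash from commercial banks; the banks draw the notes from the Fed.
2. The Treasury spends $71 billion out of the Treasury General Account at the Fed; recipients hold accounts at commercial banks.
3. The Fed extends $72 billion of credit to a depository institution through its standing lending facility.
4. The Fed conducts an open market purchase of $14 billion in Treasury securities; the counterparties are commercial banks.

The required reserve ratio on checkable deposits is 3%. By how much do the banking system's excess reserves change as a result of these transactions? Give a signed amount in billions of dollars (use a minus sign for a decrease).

+$145.17 billion

Currency withdrawal $10 billion: reserves −$10B, deposits −$10B.
Government spending $71 billion: reserves +$71B, deposits +$71B.
Discount-window loan $72 billion: reserves +$72B, deposits 0.
OMO purchase (from banks) $14 billion: reserves +$14B, deposits 0.
Totals: Δreserves = +$147B, Δdeposits = +$61B.
Δrequired reserves = 3% × +$61B = +$1.83B.
Δexcess reserves = Δreserves − Δrequired = +$147B − (+$1.83B) = +$145.17 billion.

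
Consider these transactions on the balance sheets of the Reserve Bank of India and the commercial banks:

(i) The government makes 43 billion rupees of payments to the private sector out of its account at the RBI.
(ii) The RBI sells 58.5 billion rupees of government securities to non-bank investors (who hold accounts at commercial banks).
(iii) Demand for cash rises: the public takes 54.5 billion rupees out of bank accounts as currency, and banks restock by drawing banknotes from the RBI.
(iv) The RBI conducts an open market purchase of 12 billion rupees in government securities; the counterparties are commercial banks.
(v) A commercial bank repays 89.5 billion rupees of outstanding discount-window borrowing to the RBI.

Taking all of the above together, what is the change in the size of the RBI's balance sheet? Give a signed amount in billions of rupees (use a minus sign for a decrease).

Government spending 43 billion rupees: only the composition of liabilities changes → 0.
Asset sale (to non-banks) 58.5 billion rupees: an RBI asset is shed → −58.5B.
Currency withdrawal 54.5 billion rupees: only the composition of liabilities changes → 0.
OMO purchase (from banks) 12 billion rupees: an RBI asset is acquired → +12B.
Discount-window repayment 89.5 billion rupees: an RBI asset is shed → −89.5B.
Net: 0 − 58.5 + 0 + 12 − 89.5 = -136 billion.

-136 billion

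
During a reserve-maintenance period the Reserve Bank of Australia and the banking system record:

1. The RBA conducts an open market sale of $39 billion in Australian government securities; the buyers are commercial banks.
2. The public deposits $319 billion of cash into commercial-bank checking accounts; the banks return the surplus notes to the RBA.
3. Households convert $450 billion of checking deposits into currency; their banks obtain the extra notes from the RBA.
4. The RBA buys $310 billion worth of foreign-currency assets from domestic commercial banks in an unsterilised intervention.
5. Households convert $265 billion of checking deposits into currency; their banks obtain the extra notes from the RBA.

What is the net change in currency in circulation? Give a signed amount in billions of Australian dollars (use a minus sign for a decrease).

+$396 billion

RBA balance sheet:
  Assets:      Securities −$39B, Foreign assets +$310B
  Liabilities: Bank reserves −$125B, Currency in circulation +$396B
So the change in currency in circulation is +$396 billion.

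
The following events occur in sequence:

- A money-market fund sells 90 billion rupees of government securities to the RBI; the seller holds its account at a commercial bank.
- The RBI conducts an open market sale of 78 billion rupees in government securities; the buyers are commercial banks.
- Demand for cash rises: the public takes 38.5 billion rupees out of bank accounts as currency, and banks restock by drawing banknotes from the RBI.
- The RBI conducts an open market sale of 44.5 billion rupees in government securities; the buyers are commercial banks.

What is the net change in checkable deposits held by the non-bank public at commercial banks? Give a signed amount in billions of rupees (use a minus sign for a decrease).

Asset purchase (from non-banks) 90 billion rupees: non-bank counterparties' bank balances rise → +90B.
OMO sale (to banks) 78 billion rupees: the counterparty is a bank, so public deposits are unchanged → 0.
Currency withdrawal 38.5 billion rupees: non-bank counterparties' bank balances fall → −38.5B.
OMO sale (to banks) 44.5 billion rupees: the counterparty is a bank, so public deposits are unchanged → 0.
Net: 90 + 0 − 38.5 + 0 = +51.5 billion.

+51.5 billion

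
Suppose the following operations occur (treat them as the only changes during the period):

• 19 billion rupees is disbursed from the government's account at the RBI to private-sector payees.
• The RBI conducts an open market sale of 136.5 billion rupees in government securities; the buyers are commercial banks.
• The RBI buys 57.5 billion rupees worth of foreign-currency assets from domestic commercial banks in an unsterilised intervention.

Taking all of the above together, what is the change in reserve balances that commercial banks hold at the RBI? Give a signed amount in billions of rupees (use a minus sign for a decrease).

-60 billion

Government spending 19 billion rupees: government payments flow into bank reserve accounts → +19B.
OMO sale (to banks) 136.5 billion rupees: the buying banks pay out of their reserve balances → −136.5B.
FX purchase 57.5 billion rupees: the RBI pays by crediting reserve accounts → +57.5B.
Net: 19 − 136.5 + 57.5 = -60 billion.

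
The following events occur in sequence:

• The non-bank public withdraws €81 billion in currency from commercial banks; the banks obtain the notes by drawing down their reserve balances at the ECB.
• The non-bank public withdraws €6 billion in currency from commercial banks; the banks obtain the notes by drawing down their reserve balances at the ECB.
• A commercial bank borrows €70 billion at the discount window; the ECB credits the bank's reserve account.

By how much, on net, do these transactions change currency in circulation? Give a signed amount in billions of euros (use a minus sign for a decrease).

+€87 billion

ECB balance sheet:
  Assets:      Loans to banks +€70B
  Liabilities: Bank reserves −€17B, Currency in circulation +€87B
Commercial banking system:
  Assets:      Reserves at CB −€17B
  Liabilities: Checkable deposits −€87B, Borrowings from CB +€70B
So the change in currency in circulation is +€87 billion.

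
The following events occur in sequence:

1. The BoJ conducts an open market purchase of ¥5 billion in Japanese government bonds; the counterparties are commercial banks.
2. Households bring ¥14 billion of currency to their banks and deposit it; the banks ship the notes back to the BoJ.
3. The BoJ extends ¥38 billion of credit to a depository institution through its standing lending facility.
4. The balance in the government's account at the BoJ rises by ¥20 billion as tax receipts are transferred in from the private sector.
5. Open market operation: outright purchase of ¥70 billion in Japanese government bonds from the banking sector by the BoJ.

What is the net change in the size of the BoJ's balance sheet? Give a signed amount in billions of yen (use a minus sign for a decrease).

+¥113 billion

OMO purchase (from banks) ¥5 billion: a BoJ asset is acquired → +¥5B.
Currency deposit ¥14 billion: only the composition of liabilities changes → 0.
Discount-window loan ¥38 billion: a BoJ asset is acquired → +¥38B.
Government account inflow ¥20 billion: only the composition of liabilities changes → 0.
OMO purchase (from banks) ¥70 billion: a BoJ asset is acquired → +¥70B.
Net: 5 + 0 + 38 + 0 + 70 = +¥113 billion.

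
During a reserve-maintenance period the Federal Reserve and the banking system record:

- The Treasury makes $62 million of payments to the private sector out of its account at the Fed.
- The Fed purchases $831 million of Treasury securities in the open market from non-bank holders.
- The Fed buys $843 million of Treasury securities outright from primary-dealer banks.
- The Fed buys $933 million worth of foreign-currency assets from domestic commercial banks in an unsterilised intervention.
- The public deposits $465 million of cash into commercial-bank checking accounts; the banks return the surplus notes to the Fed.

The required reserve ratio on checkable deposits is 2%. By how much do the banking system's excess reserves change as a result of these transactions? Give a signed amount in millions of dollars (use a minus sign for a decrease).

+$3106.84 million

Government spending $62 million: reserves +$62M, deposits +$62M.
Asset purchase (from non-banks) $831 million: reserves +$831M, deposits +$831M.
OMO purchase (from banks) $843 million: reserves +$843M, deposits 0.
FX purchase $933 million: reserves +$933M, deposits 0.
Currency deposit $465 million: reserves +$465M, deposits +$465M.
Totals: Δreserves = +$3134M, Δdeposits = +$1358M.
Δrequired reserves = 2% × +$1358M = +$27.16M.
Δexcess reserves = Δreserves − Δrequired = +$3134M − (+$27.16M) = +$3106.84 million.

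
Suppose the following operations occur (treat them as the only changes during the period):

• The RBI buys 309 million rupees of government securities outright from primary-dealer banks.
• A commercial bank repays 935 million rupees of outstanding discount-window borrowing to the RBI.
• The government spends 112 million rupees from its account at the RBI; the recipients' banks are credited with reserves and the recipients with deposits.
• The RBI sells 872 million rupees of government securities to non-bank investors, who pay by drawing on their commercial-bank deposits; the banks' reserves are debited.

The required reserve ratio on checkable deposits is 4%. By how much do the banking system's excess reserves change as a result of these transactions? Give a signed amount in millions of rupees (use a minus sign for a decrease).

-1355.6 million

OMO purchase (from banks) 309 million rupees: reserves +309M, deposits 0.
Discount-window repayment 935 million rupees: reserves −935M, deposits 0.
Government spending 112 million rupees: reserves +112M, deposits +112M.
Asset sale (to non-banks) 872 million rupees: reserves −872M, deposits −872M.
Totals: Δreserves = −1386M, Δdeposits = −760M.
Δrequired reserves = 4% × −760M = −30.4M.
Δexcess reserves = Δreserves − Δrequired = −1386M − (−30.4M) = -1355.6 million.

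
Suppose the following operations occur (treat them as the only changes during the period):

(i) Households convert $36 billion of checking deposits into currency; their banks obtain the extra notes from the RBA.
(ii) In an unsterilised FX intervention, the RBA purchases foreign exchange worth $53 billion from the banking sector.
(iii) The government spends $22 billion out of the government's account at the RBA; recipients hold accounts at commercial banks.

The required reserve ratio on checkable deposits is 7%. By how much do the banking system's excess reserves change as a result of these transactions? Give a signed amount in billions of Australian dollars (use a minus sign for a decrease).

Currency withdrawal $36 billion: reserves −$36B, deposits −$36B.
FX purchase $53 billion: reserves +$53B, deposits 0.
Government spending $22 billion: reserves +$22B, deposits +$22B.
Totals: Δreserves = +$39B, Δdeposits = −$14B.
Δrequired reserves = 7% × −$14B = −$0.98B.
Δexcess reserves = Δreserves − Δrequired = +$39B − (−$0.98B) = +$39.98 billion.

+$39.98 billion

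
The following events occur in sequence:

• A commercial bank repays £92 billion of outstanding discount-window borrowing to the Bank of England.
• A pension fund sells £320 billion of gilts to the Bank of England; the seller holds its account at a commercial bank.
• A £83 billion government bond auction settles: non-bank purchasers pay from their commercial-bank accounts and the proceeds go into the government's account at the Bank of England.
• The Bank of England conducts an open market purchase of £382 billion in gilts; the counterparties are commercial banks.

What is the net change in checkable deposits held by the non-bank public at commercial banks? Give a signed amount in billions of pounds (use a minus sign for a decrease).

+£237 billion

Bank of England balance sheet:
  Assets:      Securities +£702B, Loans to banks −£92B
  Liabilities: Bank reserves +£527B, Government deposits +£83B
Commercial banking system:
  Assets:      Reserves at CB +£527B, Securities −£382B
  Liabilities: Checkable deposits +£237B, Borrowings from CB −£92B
So the change in checkable deposits held by the non-bank public at commercial banks is +£237 billion.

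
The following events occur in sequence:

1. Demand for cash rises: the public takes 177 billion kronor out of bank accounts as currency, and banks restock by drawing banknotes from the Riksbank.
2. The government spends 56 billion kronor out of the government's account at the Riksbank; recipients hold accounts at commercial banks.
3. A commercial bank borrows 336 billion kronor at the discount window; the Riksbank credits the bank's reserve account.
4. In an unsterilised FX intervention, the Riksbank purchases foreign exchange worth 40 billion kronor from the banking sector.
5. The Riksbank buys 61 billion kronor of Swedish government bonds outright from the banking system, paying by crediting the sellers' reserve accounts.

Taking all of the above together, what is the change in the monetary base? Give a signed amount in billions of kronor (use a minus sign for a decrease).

+493 billion

Currency withdrawal 177 billion kronor: just a shift between currency and reserves — both are base money → 0.
Government spending 56 billion kronor: a non-base liability converts back to reserves → +56B.
Discount-window loan 336 billion kronor: Riksbank balance sheet expands → +336B.
FX purchase 40 billion kronor: Riksbank balance sheet expands → +40B.
OMO purchase (from banks) 61 billion kronor: Riksbank balance sheet expands → +61B.
Net: 0 + 56 + 336 + 40 + 61 = +493 billion.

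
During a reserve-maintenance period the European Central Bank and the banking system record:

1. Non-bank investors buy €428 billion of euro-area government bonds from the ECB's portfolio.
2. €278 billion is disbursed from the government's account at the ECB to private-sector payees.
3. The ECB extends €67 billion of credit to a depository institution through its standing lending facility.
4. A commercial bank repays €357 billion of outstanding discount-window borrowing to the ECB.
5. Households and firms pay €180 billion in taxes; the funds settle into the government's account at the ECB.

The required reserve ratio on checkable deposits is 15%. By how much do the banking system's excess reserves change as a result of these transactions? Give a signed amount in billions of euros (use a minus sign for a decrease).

Asset sale (to non-banks) €428 billion: reserves −€428B, deposits −€428B.
Government spending €278 billion: reserves +€278B, deposits +€278B.
Discount-window loan €67 billion: reserves +€67B, deposits 0.
Discount-window repayment €357 billion: reserves −€357B, deposits 0.
Government account inflow €180 billion: reserves −€180B, deposits −€180B.
Totals: Δreserves = −€620B, Δdeposits = −€330B.
Δrequired reserves = 15% × −€330B = −€49.5B.
Δexcess reserves = Δreserves − Δrequired = −€620B − (−€49.5B) = -€570.5 billion.

-€570.5 billion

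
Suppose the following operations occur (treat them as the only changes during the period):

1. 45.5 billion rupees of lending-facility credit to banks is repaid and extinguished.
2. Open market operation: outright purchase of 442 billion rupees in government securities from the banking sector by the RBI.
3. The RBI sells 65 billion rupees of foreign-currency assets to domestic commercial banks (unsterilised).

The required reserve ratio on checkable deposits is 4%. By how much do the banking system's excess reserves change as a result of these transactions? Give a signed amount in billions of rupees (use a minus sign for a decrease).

Discount-window repayment 45.5 billion rupees: reserves −45.5B, deposits 0.
OMO purchase (from banks) 442 billion rupees: reserves +442B, deposits 0.
FX sale 65 billion rupees: reserves −65B, deposits 0.
Totals: Δreserves = +331.5B, Δdeposits = 0.
Δrequired reserves = 4% × 0 = 0.
Δexcess reserves = Δreserves − Δrequired = +331.5B − (0) = +331.5 billion.

+331.5 billion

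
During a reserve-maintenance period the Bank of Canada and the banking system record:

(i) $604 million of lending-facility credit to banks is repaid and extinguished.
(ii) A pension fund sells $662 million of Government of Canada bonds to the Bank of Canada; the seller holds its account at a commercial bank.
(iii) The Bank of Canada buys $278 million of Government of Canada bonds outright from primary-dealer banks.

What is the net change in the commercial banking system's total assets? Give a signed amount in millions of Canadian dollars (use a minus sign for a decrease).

Discount-window repayment $604 million: bank balance sheets shrink → −$604M.
Asset purchase (from non-banks) $662 million: bank balance sheets expand → +$662M.
OMO purchase (from banks) $278 million: just an asset swap on bank balance sheets → 0.
Net: −604 + 662 + 0 = +$58 million.

+$58 million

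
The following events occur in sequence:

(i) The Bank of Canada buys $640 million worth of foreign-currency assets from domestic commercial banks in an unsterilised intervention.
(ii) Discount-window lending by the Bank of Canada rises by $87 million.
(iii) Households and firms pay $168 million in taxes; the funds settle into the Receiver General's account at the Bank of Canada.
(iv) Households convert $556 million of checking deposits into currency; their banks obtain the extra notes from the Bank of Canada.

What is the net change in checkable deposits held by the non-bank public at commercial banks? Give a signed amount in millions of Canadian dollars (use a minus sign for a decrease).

FX purchase $640 million: the counterparty is a bank, so public deposits are unchanged → 0.
Discount-window loan $87 million: the counterparty is a bank, so public deposits are unchanged → 0.
Government account inflow $168 million: non-bank counterparties' bank balances fall → −$168M.
Currency withdrawal $556 million: non-bank counterparties' bank balances fall → −$556M.
Net: 0 + 0 − 168 − 556 = -$724 million.

-$724 million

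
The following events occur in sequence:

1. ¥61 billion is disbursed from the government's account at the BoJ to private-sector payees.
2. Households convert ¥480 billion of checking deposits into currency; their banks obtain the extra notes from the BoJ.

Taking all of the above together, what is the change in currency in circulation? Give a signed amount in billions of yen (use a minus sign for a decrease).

+¥480 billion

Government spending ¥61 billion: no currency enters or leaves circulation → 0.
Currency withdrawal ¥480 billion: notes leave the central bank → +¥480B.
Net: 0 + 480 = +¥480 billion.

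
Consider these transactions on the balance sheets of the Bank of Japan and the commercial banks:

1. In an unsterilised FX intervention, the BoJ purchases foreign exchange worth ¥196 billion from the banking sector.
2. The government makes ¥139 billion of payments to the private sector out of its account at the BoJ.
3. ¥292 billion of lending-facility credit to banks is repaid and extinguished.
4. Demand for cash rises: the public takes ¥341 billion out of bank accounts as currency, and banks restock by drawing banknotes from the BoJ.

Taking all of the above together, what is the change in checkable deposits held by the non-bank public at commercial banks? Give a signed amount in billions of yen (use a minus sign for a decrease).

BoJ balance sheet:
  Assets:      Loans to banks −¥292B, Foreign assets +¥196B
  Liabilities: Bank reserves −¥298B, Currency in circulation +¥341B, Government deposits −¥139B
Commercial banking system:
  Assets:      Reserves at CB −¥298B, Foreign assets −¥196B
  Liabilities: Checkable deposits −¥202B, Borrowings from CB −¥292B
So the change in checkable deposits held by the non-bank public at commercial banks is -¥202 billion.

-¥202 billion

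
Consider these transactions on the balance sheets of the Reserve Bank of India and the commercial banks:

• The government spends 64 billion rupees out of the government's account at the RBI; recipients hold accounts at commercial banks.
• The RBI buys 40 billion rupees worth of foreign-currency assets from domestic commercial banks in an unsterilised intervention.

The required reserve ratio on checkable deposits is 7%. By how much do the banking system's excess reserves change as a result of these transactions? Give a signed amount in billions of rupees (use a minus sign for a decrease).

+99.52 billion

Government spending 64 billion rupees: reserves +64B, deposits +64B.
FX purchase 40 billion rupees: reserves +40B, deposits 0.
Totals: Δreserves = +104B, Δdeposits = +64B.
Δrequired reserves = 7% × +64B = +4.48B.
Δexcess reserves = Δreserves − Δrequired = +104B − (+4.48B) = +99.52 billion.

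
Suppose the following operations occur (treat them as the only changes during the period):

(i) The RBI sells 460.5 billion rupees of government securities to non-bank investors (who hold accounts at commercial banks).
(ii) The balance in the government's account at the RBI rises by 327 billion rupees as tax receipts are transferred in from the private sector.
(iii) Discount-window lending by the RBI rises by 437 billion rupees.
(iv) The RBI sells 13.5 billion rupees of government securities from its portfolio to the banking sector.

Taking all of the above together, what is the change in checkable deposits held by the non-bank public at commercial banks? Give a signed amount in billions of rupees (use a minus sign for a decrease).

RBI balance sheet:
  Assets:      Securities −474B, Loans to banks +437B
  Liabilities: Bank reserves −364B, Government deposits +327B
Commercial banking system:
  Assets:      Reserves at CB −364B, Securities +13.5B
  Liabilities: Checkable deposits −787.5B, Borrowings from CB +437B
So the change in checkable deposits held by the non-bank public at commercial banks is -787.5 billion.

-787.5 billion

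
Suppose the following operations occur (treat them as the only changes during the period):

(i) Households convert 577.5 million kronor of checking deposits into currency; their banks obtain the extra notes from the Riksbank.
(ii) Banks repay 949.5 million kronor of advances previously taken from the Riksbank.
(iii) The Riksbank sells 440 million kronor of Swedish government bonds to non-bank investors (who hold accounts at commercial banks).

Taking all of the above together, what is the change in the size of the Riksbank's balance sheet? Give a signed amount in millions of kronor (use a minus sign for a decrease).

-1389.5 million

Riksbank balance sheet:
  Assets:      Securities −440M, Loans to banks −949.5M
  Liabilities: Bank reserves −1967M, Currency in circulation +577.5M
Commercial banking system:
  Assets:      Reserves at CB −1967M
  Liabilities: Checkable deposits −1017.5M, Borrowings from CB −949.5M
Change in total Riksbank assets = -1389.5 million.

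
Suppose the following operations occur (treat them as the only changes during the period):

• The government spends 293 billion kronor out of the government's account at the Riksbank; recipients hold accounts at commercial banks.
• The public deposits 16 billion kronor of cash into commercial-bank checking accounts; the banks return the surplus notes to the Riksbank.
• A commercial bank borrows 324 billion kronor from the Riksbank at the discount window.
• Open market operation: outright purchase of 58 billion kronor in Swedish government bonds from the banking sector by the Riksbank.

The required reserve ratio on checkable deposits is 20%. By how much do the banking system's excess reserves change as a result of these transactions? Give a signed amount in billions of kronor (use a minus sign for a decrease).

+629.2 billion

Government spending 293 billion kronor: reserves +293B, deposits +293B.
Currency deposit 16 billion kronor: reserves +16B, deposits +16B.
Discount-window loan 324 billion kronor: reserves +324B, deposits 0.
OMO purchase (from banks) 58 billion kronor: reserves +58B, deposits 0.
Totals: Δreserves = +691B, Δdeposits = +309B.
Δrequired reserves = 20% × +309B = +61.8B.
Δexcess reserves = Δreserves − Δrequired = +691B − (+61.8B) = +629.2 billion.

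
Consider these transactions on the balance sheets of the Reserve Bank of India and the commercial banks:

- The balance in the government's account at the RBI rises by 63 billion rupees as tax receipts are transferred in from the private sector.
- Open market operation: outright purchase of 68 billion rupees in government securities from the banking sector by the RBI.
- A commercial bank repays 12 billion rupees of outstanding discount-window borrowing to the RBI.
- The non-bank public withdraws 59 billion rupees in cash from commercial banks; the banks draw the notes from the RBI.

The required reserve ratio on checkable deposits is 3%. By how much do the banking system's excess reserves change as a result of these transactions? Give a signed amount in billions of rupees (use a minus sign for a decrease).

Government account inflow 63 billion rupees: reserves −63B, deposits −63B.
OMO purchase (from banks) 68 billion rupees: reserves +68B, deposits 0.
Discount-window repayment 12 billion rupees: reserves −12B, deposits 0.
Currency withdrawal 59 billion rupees: reserves −59B, deposits −59B.
Totals: Δreserves = −66B, Δdeposits = −122B.
Δrequired reserves = 3% × −122B = −3.66B.
Δexcess reserves = Δreserves − Δrequired = −66B − (−3.66B) = -62.34 billion.

-62.34 billion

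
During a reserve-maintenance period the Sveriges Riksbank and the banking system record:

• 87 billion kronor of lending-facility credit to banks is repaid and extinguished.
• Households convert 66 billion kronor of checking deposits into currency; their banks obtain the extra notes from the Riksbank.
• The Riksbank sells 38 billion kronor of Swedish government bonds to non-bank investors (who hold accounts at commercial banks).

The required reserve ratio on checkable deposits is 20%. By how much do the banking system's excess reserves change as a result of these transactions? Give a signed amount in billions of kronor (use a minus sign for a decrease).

Discount-window repayment 87 billion kronor: reserves −87B, deposits 0.
Currency withdrawal 66 billion kronor: reserves −66B, deposits −66B.
Asset sale (to non-banks) 38 billion kronor: reserves −38B, deposits −38B.
Totals: Δreserves = −191B, Δdeposits = −104B.
Δrequired reserves = 20% × −104B = −20.8B.
Δexcess reserves = Δreserves − Δrequired = −191B − (−20.8B) = -170.2 billion.

-170.2 billion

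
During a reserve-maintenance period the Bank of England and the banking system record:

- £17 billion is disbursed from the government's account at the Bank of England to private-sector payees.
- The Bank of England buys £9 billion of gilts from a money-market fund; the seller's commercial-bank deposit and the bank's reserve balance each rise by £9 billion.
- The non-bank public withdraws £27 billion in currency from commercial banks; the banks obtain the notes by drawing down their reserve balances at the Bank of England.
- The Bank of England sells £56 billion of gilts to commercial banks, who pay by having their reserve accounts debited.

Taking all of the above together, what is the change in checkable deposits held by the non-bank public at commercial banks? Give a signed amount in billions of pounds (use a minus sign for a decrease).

Government spending £17 billion: non-bank counterparties' bank balances rise → +£17B.
Asset purchase (from non-banks) £9 billion: non-bank counterparties' bank balances rise → +£9B.
Currency withdrawal £27 billion: non-bank counterparties' bank balances fall → −£27B.
OMO sale (to banks) £56 billion: the counterparty is a bank, so public deposits are unchanged → 0.
Net: 17 + 9 − 27 + 0 = -£1 billion.

-£1 billion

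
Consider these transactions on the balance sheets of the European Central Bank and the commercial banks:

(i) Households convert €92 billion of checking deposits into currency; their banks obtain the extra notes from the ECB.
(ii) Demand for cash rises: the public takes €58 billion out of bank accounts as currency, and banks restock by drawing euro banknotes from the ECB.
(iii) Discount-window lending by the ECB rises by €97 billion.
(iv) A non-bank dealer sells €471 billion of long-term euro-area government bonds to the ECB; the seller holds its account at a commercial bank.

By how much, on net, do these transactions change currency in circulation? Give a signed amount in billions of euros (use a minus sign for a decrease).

Currency withdrawal €92 billion: notes leave the central bank → +€92B.
Currency withdrawal €58 billion: notes leave the central bank → +€58B.
Discount-window loan €97 billion: no currency enters or leaves circulation → 0.
Asset purchase (from non-banks) €471 billion: no currency enters or leaves circulation → 0.
Net: 92 + 58 + 0 + 0 = +€150 billion.

+€150 billion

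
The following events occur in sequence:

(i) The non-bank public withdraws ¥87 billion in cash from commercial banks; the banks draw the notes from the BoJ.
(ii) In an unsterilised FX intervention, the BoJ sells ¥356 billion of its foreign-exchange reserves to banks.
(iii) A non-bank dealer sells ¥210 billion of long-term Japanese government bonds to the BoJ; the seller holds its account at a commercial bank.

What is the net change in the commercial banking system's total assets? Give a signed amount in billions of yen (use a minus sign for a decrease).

Currency withdrawal ¥87 billion: bank balance sheets shrink → −¥87B.
FX sale ¥356 billion: just an asset swap on bank balance sheets → 0.
Asset purchase (from non-banks) ¥210 billion: bank balance sheets expand → +¥210B.
Net: −87 + 0 + 210 = +¥123 billion.

+¥123 billion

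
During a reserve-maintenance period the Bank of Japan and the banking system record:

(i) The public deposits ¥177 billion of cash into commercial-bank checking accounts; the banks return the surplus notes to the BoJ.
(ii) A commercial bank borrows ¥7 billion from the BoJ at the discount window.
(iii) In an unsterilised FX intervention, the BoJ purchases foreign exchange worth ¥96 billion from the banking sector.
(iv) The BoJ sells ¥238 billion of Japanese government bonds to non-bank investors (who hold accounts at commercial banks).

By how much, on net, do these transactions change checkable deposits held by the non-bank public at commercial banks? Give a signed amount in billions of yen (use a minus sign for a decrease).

Currency deposit ¥177 billion: non-bank counterparties' bank balances rise → +¥177B.
Discount-window loan ¥7 billion: the counterparty is a bank, so public deposits are unchanged → 0.
FX purchase ¥96 billion: the counterparty is a bank, so public deposits are unchanged → 0.
Asset sale (to non-banks) ¥238 billion: non-bank counterparties' bank balances fall → −¥238B.
Net: 177 + 0 + 0 − 238 = -¥61 billion.

-¥61 billion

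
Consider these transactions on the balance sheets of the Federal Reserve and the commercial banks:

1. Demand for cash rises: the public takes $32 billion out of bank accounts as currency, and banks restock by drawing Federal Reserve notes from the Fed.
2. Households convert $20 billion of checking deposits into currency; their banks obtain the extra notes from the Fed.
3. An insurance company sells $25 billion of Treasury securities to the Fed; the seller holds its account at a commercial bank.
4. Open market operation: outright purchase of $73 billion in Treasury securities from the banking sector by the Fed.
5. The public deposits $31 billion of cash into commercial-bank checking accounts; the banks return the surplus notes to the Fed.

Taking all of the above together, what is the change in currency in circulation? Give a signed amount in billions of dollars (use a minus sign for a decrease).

Currency withdrawal $32 billion: notes leave the central bank → +$32B.
Currency withdrawal $20 billion: notes leave the central bank → +$20B.
Asset purchase (from non-banks) $25 billion: no currency enters or leaves circulation → 0.
OMO purchase (from banks) $73 billion: no currency enters or leaves circulation → 0.
Currency deposit $31 billion: notes return to the central bank → −$31B.
Net: 32 + 20 + 0 + 0 − 31 = +$21 billion.

+$21 billion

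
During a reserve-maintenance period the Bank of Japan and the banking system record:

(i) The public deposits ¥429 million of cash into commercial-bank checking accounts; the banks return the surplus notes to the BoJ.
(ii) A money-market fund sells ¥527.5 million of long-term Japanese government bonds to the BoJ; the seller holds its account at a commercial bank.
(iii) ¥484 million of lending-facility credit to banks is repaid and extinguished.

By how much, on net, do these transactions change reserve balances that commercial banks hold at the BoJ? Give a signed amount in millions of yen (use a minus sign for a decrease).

+¥472.5 million

Currency deposit ¥429 million: returned notes are swapped for reserve credit → +¥429M.
Asset purchase (from non-banks) ¥527.5 million: the BoJ pays by crediting reserve accounts → +¥527.5M.
Discount-window repayment ¥484 million: repayment is debited from reserves → −¥484M.
Net: 429 + 527.5 − 484 = +¥472.5 million.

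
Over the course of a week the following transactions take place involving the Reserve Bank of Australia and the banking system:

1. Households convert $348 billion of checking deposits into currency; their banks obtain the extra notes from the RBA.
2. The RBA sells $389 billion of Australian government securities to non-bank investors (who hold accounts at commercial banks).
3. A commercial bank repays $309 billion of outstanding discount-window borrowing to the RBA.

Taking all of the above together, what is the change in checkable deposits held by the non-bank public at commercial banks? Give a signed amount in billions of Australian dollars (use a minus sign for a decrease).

Currency withdrawal $348 billion: non-bank counterparties' bank balances fall → −$348B.
Asset sale (to non-banks) $389 billion: non-bank counterparties' bank balances fall → −$389B.
Discount-window repayment $309 billion: the counterparty is a bank, so public deposits are unchanged → 0.
Net: −348 − 389 + 0 = -$737 billion.

-$737 billion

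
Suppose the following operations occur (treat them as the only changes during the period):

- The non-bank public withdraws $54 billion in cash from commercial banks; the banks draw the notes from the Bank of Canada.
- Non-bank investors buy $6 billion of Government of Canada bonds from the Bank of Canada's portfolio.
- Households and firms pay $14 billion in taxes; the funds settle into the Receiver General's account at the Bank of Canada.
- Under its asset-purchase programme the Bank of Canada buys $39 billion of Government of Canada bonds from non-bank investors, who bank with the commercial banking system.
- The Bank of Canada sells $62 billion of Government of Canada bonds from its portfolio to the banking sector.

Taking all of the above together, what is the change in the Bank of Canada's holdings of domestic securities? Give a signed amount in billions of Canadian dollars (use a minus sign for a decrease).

-$29 billion

Currency withdrawal $54 billion: the Bank of Canada's securities portfolio is untouched → 0.
Asset sale (to non-banks) $6 billion: securities removed from the Bank of Canada's portfolio → −$6B.
Government account inflow $14 billion: the Bank of Canada's securities portfolio is untouched → 0.
Asset purchase (from non-banks) $39 billion: securities added to the Bank of Canada's portfolio → +$39B.
OMO sale (to banks) $62 billion: securities removed from the Bank of Canada's portfolio → −$62B.
Net: 0 − 6 + 0 + 39 − 62 = -$29 billion.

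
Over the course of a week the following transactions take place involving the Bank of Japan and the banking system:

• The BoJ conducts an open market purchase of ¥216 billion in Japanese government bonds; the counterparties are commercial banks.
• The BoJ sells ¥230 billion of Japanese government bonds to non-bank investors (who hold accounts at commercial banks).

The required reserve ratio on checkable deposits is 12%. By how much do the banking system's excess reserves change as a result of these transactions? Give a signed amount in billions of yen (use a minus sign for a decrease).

+¥13.6 billion

OMO purchase (from banks) ¥216 billion: reserves +¥216B, deposits 0.
Asset sale (to non-banks) ¥230 billion: reserves −¥230B, deposits −¥230B.
Totals: Δreserves = −¥14B, Δdeposits = −¥230B.
Δrequired reserves = 12% × −¥230B = −¥27.6B.
Δexcess reserves = Δreserves − Δrequired = −¥14B − (−¥27.6B) = +¥13.6 billion.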